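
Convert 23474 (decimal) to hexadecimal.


Divide by 16 repeatedly:
23474 ÷ 16 = 1467 remainder 2 (2)
1467 ÷ 16 = 91 remainder 11 (B)
91 ÷ 16 = 5 remainder 11 (B)
5 ÷ 16 = 0 remainder 5 (5)
Reading remainders bottom-up:
= 0x5BB2


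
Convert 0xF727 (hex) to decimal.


Positional values:
Position 0: 7 × 16^0 = 7 × 1 = 7
Position 1: 2 × 16^1 = 2 × 16 = 32
Position 2: 7 × 16^2 = 7 × 256 = 1792
Position 3: F × 16^3 = 15 × 4096 = 61440
Sum = 7 + 32 + 1792 + 61440
= 63271


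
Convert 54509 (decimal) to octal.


Divide by 8 repeatedly:
54509 ÷ 8 = 6813 remainder 5
6813 ÷ 8 = 851 remainder 5
851 ÷ 8 = 106 remainder 3
106 ÷ 8 = 13 remainder 2
13 ÷ 8 = 1 remainder 5
1 ÷ 8 = 0 remainder 1
Reading remainders bottom-up:
= 0o152355


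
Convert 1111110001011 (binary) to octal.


Group into 3-bit groups: 001111110001011
  001 = 1
  111 = 7
  110 = 6
  001 = 1
  011 = 3
= 0o17613


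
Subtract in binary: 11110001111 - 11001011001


Align and subtract column by column (LSB to MSB, borrowing when needed):
  11110001111
- 11001011001
  -----------
  col 0: (1 - 0 borrow-in) - 1 → 1 - 1 = 0, borrow out 0
  col 1: (1 - 0 borrow-in) - 0 → 1 - 0 = 1, borrow out 0
  col 2: (1 - 0 borrow-in) - 0 → 1 - 0 = 1, borrow out 0
  col 3: (1 - 0 borrow-in) - 1 → 1 - 1 = 0, borrow out 0
  col 4: (0 - 0 borrow-in) - 1 → borrow from next column: (0+2) - 1 = 1, borrow out 1
  col 5: (0 - 1 borrow-in) - 0 → borrow from next column: (-1+2) - 0 = 1, borrow out 1
  col 6: (0 - 1 borrow-in) - 1 → borrow from next column: (-1+2) - 1 = 0, borrow out 1
  col 7: (1 - 1 borrow-in) - 0 → 0 - 0 = 0, borrow out 0
  col 8: (1 - 0 borrow-in) - 0 → 1 - 0 = 1, borrow out 0
  col 9: (1 - 0 borrow-in) - 1 → 1 - 1 = 0, borrow out 0
  col 10: (1 - 0 borrow-in) - 1 → 1 - 1 = 0, borrow out 0
Reading bits MSB→LSB: 00100110110
Strip leading zeros: 100110110
= 100110110


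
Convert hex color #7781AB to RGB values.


Hex: #7781AB
R = 77₁₆ = 119
G = 81₁₆ = 129
B = AB₁₆ = 171
= RGB(119, 129, 171)


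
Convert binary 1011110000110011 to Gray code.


Binary: 1011110000110011
Gray code: G = B XOR (B >> 1)
B >> 1 = 0101111000011001
1011110000110011 XOR 0101111000011001:
  1 XOR 0 = 1
  0 XOR 1 = 1
  1 XOR 0 = 1
  1 XOR 1 = 0
  1 XOR 1 = 0
  1 XOR 1 = 0
  0 XOR 1 = 1
  0 XOR 0 = 0
  0 XOR 0 = 0
  0 XOR 0 = 0
  1 XOR 0 = 1
  1 XOR 1 = 0
  0 XOR 1 = 1
  0 XOR 0 = 0
  1 XOR 0 = 1
  1 XOR 1 = 0
= 1110001000101010


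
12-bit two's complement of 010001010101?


Original: 010001010101
Step 1 - Invert all bits: 101110101010
Step 2 - Add 1: 101110101010 + 1
= 101110101011 (represents -1109)


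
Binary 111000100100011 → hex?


Group into 4-bit nibbles: 0111000100100011
  0111 = 7
  0001 = 1
  0010 = 2
  0011 = 3
= 0x7123


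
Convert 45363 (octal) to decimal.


Positional values:
Position 0: 3 × 8^0 = 3
Position 1: 6 × 8^1 = 48
Position 2: 3 × 8^2 = 192
Position 3: 5 × 8^3 = 2560
Position 4: 4 × 8^4 = 16384
Sum = 3 + 48 + 192 + 2560 + 16384
= 19187


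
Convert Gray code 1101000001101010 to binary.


Gray code: 1101000001101010
MSB stays the same: 1
Each subsequent bit = prev_binary XOR current_gray:
  B[1] = 1 XOR 1 = 0
  B[2] = 0 XOR 0 = 0
  B[3] = 0 XOR 1 = 1
  B[4] = 1 XOR 0 = 1
  B[5] = 1 XOR 0 = 1
  B[6] = 1 XOR 0 = 1
  B[7] = 1 XOR 0 = 1
  B[8] = 1 XOR 0 = 1
  B[9] = 1 XOR 1 = 0
  B[10] = 0 XOR 1 = 1
  B[11] = 1 XOR 0 = 1
  B[12] = 1 XOR 1 = 0
  B[13] = 0 XOR 0 = 0
  B[14] = 0 XOR 1 = 1
  B[15] = 1 XOR 0 = 1
= 1001111110110011 (40883 decimal)


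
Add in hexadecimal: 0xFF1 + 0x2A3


Align and add column by column (LSB to MSB, each column mod 16 with carry):
  0FF1
+ 02A3
  ----
  col 0: 1(1) + 3(3) + 0 (carry in) = 4 → 4(4), carry out 0
  col 1: F(15) + A(10) + 0 (carry in) = 25 → 9(9), carry out 1
  col 2: F(15) + 2(2) + 1 (carry in) = 18 → 2(2), carry out 1
  col 3: 0(0) + 0(0) + 1 (carry in) = 1 → 1(1), carry out 0
Reading digits MSB→LSB: 1294
Strip leading zeros: 1294
= 0x1294


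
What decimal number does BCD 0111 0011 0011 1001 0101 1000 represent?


Each 4-bit group → digit:
  0111 → 7
  0011 → 3
  0011 → 3
  1001 → 9
  0101 → 5
  1000 → 8
= 733958


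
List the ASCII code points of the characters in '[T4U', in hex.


String: '[T4U'  (4 characters)
Per-character ASCII lookup:
  '[': special character: '[' = 91 → 0x5B
  'T': uppercase starts at 65: 'T' = 65 + 19 = 84 → 0x54
  '4': digits start at 48: '4' = 48 + 4 = 52 → 0x34
  'U': uppercase starts at 65: 'U' = 65 + 20 = 85 → 0x55
= 0x5B 0x54 0x34 0x55


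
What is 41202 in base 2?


Divide by 2 repeatedly:
41202 ÷ 2 = 20601 remainder 0
20601 ÷ 2 = 10300 remainder 1
10300 ÷ 2 = 5150 remainder 0
5150 ÷ 2 = 2575 remainder 0
2575 ÷ 2 = 1287 remainder 1
1287 ÷ 2 = 643 remainder 1
643 ÷ 2 = 321 remainder 1
321 ÷ 2 = 160 remainder 1
160 ÷ 2 = 80 remainder 0
80 ÷ 2 = 40 remainder 0
40 ÷ 2 = 20 remainder 0
20 ÷ 2 = 10 remainder 0
10 ÷ 2 = 5 remainder 0
5 ÷ 2 = 2 remainder 1
2 ÷ 2 = 1 remainder 0
1 ÷ 2 = 0 remainder 1
Reading remainders bottom-up:
= 1010000011110010


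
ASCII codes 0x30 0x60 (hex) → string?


Codes (hex): 0x30 0x60
Per-code ASCII lookup:
  0x30 = 48  (range 48-57: digits, 48 - 48 = 0) → '0'
  0x60 = 96  (special character) → '`'
= '0`'


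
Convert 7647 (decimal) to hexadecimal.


Divide by 16 repeatedly:
7647 ÷ 16 = 477 remainder 15 (F)
477 ÷ 16 = 29 remainder 13 (D)
29 ÷ 16 = 1 remainder 13 (D)
1 ÷ 16 = 0 remainder 1 (1)
Reading remainders bottom-up:
= 0x1DDF


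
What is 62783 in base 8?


Divide by 8 repeatedly:
62783 ÷ 8 = 7847 remainder 7
7847 ÷ 8 = 980 remainder 7
980 ÷ 8 = 122 remainder 4
122 ÷ 8 = 15 remainder 2
15 ÷ 8 = 1 remainder 7
1 ÷ 8 = 0 remainder 1
Reading remainders bottom-up:
= 0o172477


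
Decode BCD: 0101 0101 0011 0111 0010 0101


Each 4-bit group → digit:
  0101 → 5
  0101 → 5
  0011 → 3
  0111 → 7
  0010 → 2
  0101 → 5
= 553725


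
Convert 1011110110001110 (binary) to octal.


Group into 3-bit groups: 001011110110001110
  001 = 1
  011 = 3
  110 = 6
  110 = 6
  001 = 1
  110 = 6
= 0o136616


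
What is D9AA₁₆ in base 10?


Positional values:
Position 0: A × 16^0 = 10 × 1 = 10
Position 1: A × 16^1 = 10 × 16 = 160
Position 2: 9 × 16^2 = 9 × 256 = 2304
Position 3: D × 16^3 = 13 × 4096 = 53248
Sum = 10 + 160 + 2304 + 53248
= 55722


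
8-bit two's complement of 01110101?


Original: 01110101
Step 1 - Invert all bits: 10001010
Step 2 - Add 1: 10001010 + 1
= 10001011 (represents -117)


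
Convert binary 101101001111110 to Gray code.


Binary: 101101001111110
Gray code: G = B XOR (B >> 1)
B >> 1 = 010110100111111
101101001111110 XOR 010110100111111:
  1 XOR 0 = 1
  0 XOR 1 = 1
  1 XOR 0 = 1
  1 XOR 1 = 0
  0 XOR 1 = 1
  1 XOR 0 = 1
  0 XOR 1 = 1
  0 XOR 0 = 0
  1 XOR 0 = 1
  1 XOR 1 = 0
  1 XOR 1 = 0
  1 XOR 1 = 0
  1 XOR 1 = 0
  1 XOR 1 = 0
  0 XOR 1 = 1
= 111011101000001


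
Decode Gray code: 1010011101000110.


Gray code: 1010011101000110
MSB stays the same: 1
Each subsequent bit = prev_binary XOR current_gray:
  B[1] = 1 XOR 0 = 1
  B[2] = 1 XOR 1 = 0
  B[3] = 0 XOR 0 = 0
  B[4] = 0 XOR 0 = 0
  B[5] = 0 XOR 1 = 1
  B[6] = 1 XOR 1 = 0
  B[7] = 0 XOR 1 = 1
  B[8] = 1 XOR 0 = 1
  B[9] = 1 XOR 1 = 0
  B[10] = 0 XOR 0 = 0
  B[11] = 0 XOR 0 = 0
  B[12] = 0 XOR 0 = 0
  B[13] = 0 XOR 1 = 1
  B[14] = 1 XOR 1 = 0
  B[15] = 0 XOR 0 = 0
= 1100010110000100 (50564 decimal)


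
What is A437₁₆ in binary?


Each hex digit → 4 binary bits:
  A = 1010
  4 = 0100
  3 = 0011
  7 = 0111
Concatenate: 1010 0100 0011 0111
= 1010010000110111


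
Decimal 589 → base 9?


Divide by 9 repeatedly:
589 ÷ 9 = 65 remainder 4
65 ÷ 9 = 7 remainder 2
7 ÷ 9 = 0 remainder 7
Reading remainders bottom-up:
= 724


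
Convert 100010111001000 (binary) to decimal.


Positional values:
Bit 3: 1 × 2^3 = 8
Bit 6: 1 × 2^6 = 64
Bit 7: 1 × 2^7 = 128
Bit 8: 1 × 2^8 = 256
Bit 10: 1 × 2^10 = 1024
Bit 14: 1 × 2^14 = 16384
Sum = 8 + 64 + 128 + 256 + 1024 + 16384
= 17864


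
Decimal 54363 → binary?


Divide by 2 repeatedly:
54363 ÷ 2 = 27181 remainder 1
27181 ÷ 2 = 13590 remainder 1
13590 ÷ 2 = 6795 remainder 0
6795 ÷ 2 = 3397 remainder 1
3397 ÷ 2 = 1698 remainder 1
1698 ÷ 2 = 849 remainder 0
849 ÷ 2 = 424 remainder 1
424 ÷ 2 = 212 remainder 0
212 ÷ 2 = 106 remainder 0
106 ÷ 2 = 53 remainder 0
53 ÷ 2 = 26 remainder 1
26 ÷ 2 = 13 remainder 0
13 ÷ 2 = 6 remainder 1
6 ÷ 2 = 3 remainder 0
3 ÷ 2 = 1 remainder 1
1 ÷ 2 = 0 remainder 1
Reading remainders bottom-up:
= 1101010001011011


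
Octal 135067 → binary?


Each octal digit → 3 binary bits:
  1 = 001
  3 = 011
  5 = 101
  0 = 000
  6 = 110
  7 = 111
Concatenate: 001 011 101 000 110 111
= 001011101000110111


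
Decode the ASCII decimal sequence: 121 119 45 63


Codes (decimal): 121 119 45 63
Per-code ASCII lookup:
  121  (range 97-122: lowercase, 121 - 97 = 24) → 'y'
  119  (range 97-122: lowercase, 119 - 97 = 22) → 'w'
  45  (special character) → '-'
  63  (special character) → '?'
= 'yw-?'


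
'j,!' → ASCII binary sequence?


String: 'j,!'  (3 characters)
Per-character ASCII lookup:
  'j': lowercase starts at 97: 'j' = 97 + 9 = 106 → 1101010
  ',': special character: ',' = 44 → 101100
  '!': special character: '!' = 33 → 100001
= 1101010 101100 100001


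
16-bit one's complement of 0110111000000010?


Original: 0110111000000010
Invert all bits:
  bit 0: 0 → 1
  bit 1: 1 → 0
  bit 2: 1 → 0
  bit 3: 0 → 1
  bit 4: 1 → 0
  bit 5: 1 → 0
  bit 6: 1 → 0
  bit 7: 0 → 1
  bit 8: 0 → 1
  bit 9: 0 → 1
  bit 10: 0 → 1
  bit 11: 0 → 1
  bit 12: 0 → 1
  bit 13: 0 → 1
  bit 14: 1 → 0
  bit 15: 0 → 1
= 1001000111111101


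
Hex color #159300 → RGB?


Hex: #159300
R = 15₁₆ = 21
G = 93₁₆ = 147
B = 00₁₆ = 0
= RGB(21, 147, 0)


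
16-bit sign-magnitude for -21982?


Sign bit: 1 (negative)
Magnitude: 21982 = 101010111011110
= 1101010111011110


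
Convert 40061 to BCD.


Each digit → 4-bit binary:
  4 → 0100
  0 → 0000
  0 → 0000
  6 → 0110
  1 → 0001
= 0100 0000 0000 0110 0001


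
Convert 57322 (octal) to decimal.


Positional values:
Position 0: 2 × 8^0 = 2
Position 1: 2 × 8^1 = 16
Position 2: 3 × 8^2 = 192
Position 3: 7 × 8^3 = 3584
Position 4: 5 × 8^4 = 20480
Sum = 2 + 16 + 192 + 3584 + 20480
= 24274


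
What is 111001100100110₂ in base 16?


Group into 4-bit nibbles: 0111001100100110
  0111 = 7
  0011 = 3
  0010 = 2
  0110 = 6
= 0x7326


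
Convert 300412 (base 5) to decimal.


Positional values (base 5):
  2 × 5^0 = 2 × 1 = 2
  1 × 5^1 = 1 × 5 = 5
  4 × 5^2 = 4 × 25 = 100
  0 × 5^3 = 0 × 125 = 0
  0 × 5^4 = 0 × 625 = 0
  3 × 5^5 = 3 × 3125 = 9375
Sum = 2 + 5 + 100 + 0 + 0 + 9375
= 9482


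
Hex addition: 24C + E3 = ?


Align and add column by column (LSB to MSB, each column mod 16 with carry):
  024C
+ 00E3
  ----
  col 0: C(12) + 3(3) + 0 (carry in) = 15 → F(15), carry out 0
  col 1: 4(4) + E(14) + 0 (carry in) = 18 → 2(2), carry out 1
  col 2: 2(2) + 0(0) + 1 (carry in) = 3 → 3(3), carry out 0
  col 3: 0(0) + 0(0) + 0 (carry in) = 0 → 0(0), carry out 0
Reading digits MSB→LSB: 032F
Strip leading zeros: 32F
= 0x32F


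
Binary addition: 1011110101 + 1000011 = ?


Align and add column by column (LSB to MSB, carry propagating):
  01011110101
+ 00001000011
  -----------
  col 0: 1 + 1 + 0 (carry in) = 2 → bit 0, carry out 1
  col 1: 0 + 1 + 1 (carry in) = 2 → bit 0, carry out 1
  col 2: 1 + 0 + 1 (carry in) = 2 → bit 0, carry out 1
  col 3: 0 + 0 + 1 (carry in) = 1 → bit 1, carry out 0
  col 4: 1 + 0 + 0 (carry in) = 1 → bit 1, carry out 0
  col 5: 1 + 0 + 0 (carry in) = 1 → bit 1, carry out 0
  col 6: 1 + 1 + 0 (carry in) = 2 → bit 0, carry out 1
  col 7: 1 + 0 + 1 (carry in) = 2 → bit 0, carry out 1
  col 8: 0 + 0 + 1 (carry in) = 1 → bit 1, carry out 0
  col 9: 1 + 0 + 0 (carry in) = 1 → bit 1, carry out 0
  col 10: 0 + 0 + 0 (carry in) = 0 → bit 0, carry out 0
Reading bits MSB→LSB: 01100111000
Strip leading zeros: 1100111000
= 1100111000


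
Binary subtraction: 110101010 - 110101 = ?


Align and subtract column by column (LSB to MSB, borrowing when needed):
  110101010
- 000110101
  ---------
  col 0: (0 - 0 borrow-in) - 1 → borrow from next column: (0+2) - 1 = 1, borrow out 1
  col 1: (1 - 1 borrow-in) - 0 → 0 - 0 = 0, borrow out 0
  col 2: (0 - 0 borrow-in) - 1 → borrow from next column: (0+2) - 1 = 1, borrow out 1
  col 3: (1 - 1 borrow-in) - 0 → 0 - 0 = 0, borrow out 0
  col 4: (0 - 0 borrow-in) - 1 → borrow from next column: (0+2) - 1 = 1, borrow out 1
  col 5: (1 - 1 borrow-in) - 1 → borrow from next column: (0+2) - 1 = 1, borrow out 1
  col 6: (0 - 1 borrow-in) - 0 → borrow from next column: (-1+2) - 0 = 1, borrow out 1
  col 7: (1 - 1 borrow-in) - 0 → 0 - 0 = 0, borrow out 0
  col 8: (1 - 0 borrow-in) - 0 → 1 - 0 = 1, borrow out 0
Reading bits MSB→LSB: 101110101
Strip leading zeros: 101110101
= 101110101


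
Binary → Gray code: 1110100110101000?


Binary: 1110100110101000
Gray code: G = B XOR (B >> 1)
B >> 1 = 0111010011010100
1110100110101000 XOR 0111010011010100:
  1 XOR 0 = 1
  1 XOR 1 = 0
  1 XOR 1 = 0
  0 XOR 1 = 1
  1 XOR 0 = 1
  0 XOR 1 = 1
  0 XOR 0 = 0
  1 XOR 0 = 1
  1 XOR 1 = 0
  0 XOR 1 = 1
  1 XOR 0 = 1
  0 XOR 1 = 1
  1 XOR 0 = 1
  0 XOR 1 = 1
  0 XOR 0 = 0
  0 XOR 0 = 0
= 1001110101111100


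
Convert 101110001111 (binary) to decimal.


Positional values:
Bit 0: 1 × 2^0 = 1
Bit 1: 1 × 2^1 = 2
Bit 2: 1 × 2^2 = 4
Bit 3: 1 × 2^3 = 8
Bit 7: 1 × 2^7 = 128
Bit 8: 1 × 2^8 = 256
Bit 9: 1 × 2^9 = 512
Bit 11: 1 × 2^11 = 2048
Sum = 1 + 2 + 4 + 8 + 128 + 256 + 512 + 2048
= 2959


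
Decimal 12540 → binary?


Divide by 2 repeatedly:
12540 ÷ 2 = 6270 remainder 0
6270 ÷ 2 = 3135 remainder 0
3135 ÷ 2 = 1567 remainder 1
1567 ÷ 2 = 783 remainder 1
783 ÷ 2 = 391 remainder 1
391 ÷ 2 = 195 remainder 1
195 ÷ 2 = 97 remainder 1
97 ÷ 2 = 48 remainder 1
48 ÷ 2 = 24 remainder 0
24 ÷ 2 = 12 remainder 0
12 ÷ 2 = 6 remainder 0
6 ÷ 2 = 3 remainder 0
3 ÷ 2 = 1 remainder 1
1 ÷ 2 = 0 remainder 1
Reading remainders bottom-up:
= 11000011111100


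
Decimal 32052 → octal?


Divide by 8 repeatedly:
32052 ÷ 8 = 4006 remainder 4
4006 ÷ 8 = 500 remainder 6
500 ÷ 8 = 62 remainder 4
62 ÷ 8 = 7 remainder 6
7 ÷ 8 = 0 remainder 7
Reading remainders bottom-up:
= 0o76464


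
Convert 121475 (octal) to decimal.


Positional values:
Position 0: 5 × 8^0 = 5
Position 1: 7 × 8^1 = 56
Position 2: 4 × 8^2 = 256
Position 3: 1 × 8^3 = 512
Position 4: 2 × 8^4 = 8192
Position 5: 1 × 8^5 = 32768
Sum = 5 + 56 + 256 + 512 + 8192 + 32768
= 41789


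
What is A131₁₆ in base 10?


Positional values:
Position 0: 1 × 16^0 = 1 × 1 = 1
Position 1: 3 × 16^1 = 3 × 16 = 48
Position 2: 1 × 16^2 = 1 × 256 = 256
Position 3: A × 16^3 = 10 × 4096 = 40960
Sum = 1 + 48 + 256 + 40960
= 41265


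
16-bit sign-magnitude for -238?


Sign bit: 1 (negative)
Magnitude: 238 = 000000011101110
= 1000000011101110


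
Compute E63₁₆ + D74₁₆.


Align and add column by column (LSB to MSB, each column mod 16 with carry):
  0E63
+ 0D74
  ----
  col 0: 3(3) + 4(4) + 0 (carry in) = 7 → 7(7), carry out 0
  col 1: 6(6) + 7(7) + 0 (carry in) = 13 → D(13), carry out 0
  col 2: E(14) + D(13) + 0 (carry in) = 27 → B(11), carry out 1
  col 3: 0(0) + 0(0) + 1 (carry in) = 1 → 1(1), carry out 0
Reading digits MSB→LSB: 1BD7
Strip leading zeros: 1BD7
= 0x1BD7


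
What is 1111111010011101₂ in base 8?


Group into 3-bit groups: 001111111010011101
  001 = 1
  111 = 7
  111 = 7
  010 = 2
  011 = 3
  101 = 5
= 0o177235


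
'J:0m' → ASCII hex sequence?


String: 'J:0m'  (4 characters)
Per-character ASCII lookup:
  'J': uppercase starts at 65: 'J' = 65 + 9 = 74 → 0x4A
  ':': special character: ':' = 58 → 0x3A
  '0': digits start at 48: '0' = 48 + 0 = 48 → 0x30
  'm': lowercase starts at 97: 'm' = 97 + 12 = 109 → 0x6D
= 0x4A 0x3A 0x30 0x6D


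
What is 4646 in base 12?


Divide by 12 repeatedly:
4646 ÷ 12 = 387 remainder 2
387 ÷ 12 = 32 remainder 3
32 ÷ 12 = 2 remainder 8
2 ÷ 12 = 0 remainder 2
Reading remainders bottom-up:
= 2832


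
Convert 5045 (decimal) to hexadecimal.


Divide by 16 repeatedly:
5045 ÷ 16 = 315 remainder 5 (5)
315 ÷ 16 = 19 remainder 11 (B)
19 ÷ 16 = 1 remainder 3 (3)
1 ÷ 16 = 0 remainder 1 (1)
Reading remainders bottom-up:
= 0x13B5


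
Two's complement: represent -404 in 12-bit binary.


Original: 000110010100
Step 1 - Invert all bits: 111001101011
Step 2 - Add 1: 111001101011 + 1
= 111001101100 (represents -404)


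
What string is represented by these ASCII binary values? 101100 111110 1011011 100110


Codes (binary): 101100 111110 1011011 100110
Per-code ASCII lookup:
  101100 = 44  (special character) → ','
  111110 = 62  (special character) → '>'
  1011011 = 91  (special character) → '['
  100110 = 38  (special character) → '&'
= ',>[&'


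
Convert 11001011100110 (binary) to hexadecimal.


Group into 4-bit nibbles: 0011001011100110
  0011 = 3
  0010 = 2
  1110 = E
  0110 = 6
= 0x32E6


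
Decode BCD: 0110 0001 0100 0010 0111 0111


Each 4-bit group → digit:
  0110 → 6
  0001 → 1
  0100 → 4
  0010 → 2
  0111 → 7
  0111 → 7
= 614277


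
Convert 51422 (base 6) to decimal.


Positional values (base 6):
  2 × 6^0 = 2 × 1 = 2
  2 × 6^1 = 2 × 6 = 12
  4 × 6^2 = 4 × 36 = 144
  1 × 6^3 = 1 × 216 = 216
  5 × 6^4 = 5 × 1296 = 6480
Sum = 2 + 12 + 144 + 216 + 6480
= 6854


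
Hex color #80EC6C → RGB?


Hex: #80EC6C
R = 80₁₆ = 128
G = EC₁₆ = 236
B = 6C₁₆ = 108
= RGB(128, 236, 108)


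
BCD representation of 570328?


Each digit → 4-bit binary:
  5 → 0101
  7 → 0111
  0 → 0000
  3 → 0011
  2 → 0010
  8 → 1000
= 0101 0111 0000 0011 0010 1000


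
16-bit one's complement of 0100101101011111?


Original: 0100101101011111
Invert all bits:
  bit 0: 0 → 1
  bit 1: 1 → 0
  bit 2: 0 → 1
  bit 3: 0 → 1
  bit 4: 1 → 0
  bit 5: 0 → 1
  bit 6: 1 → 0
  bit 7: 1 → 0
  bit 8: 0 → 1
  bit 9: 1 → 0
  bit 10: 0 → 1
  bit 11: 1 → 0
  bit 12: 1 → 0
  bit 13: 1 → 0
  bit 14: 1 → 0
  bit 15: 1 → 0
= 1011010010100000


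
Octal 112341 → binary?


Each octal digit → 3 binary bits:
  1 = 001
  1 = 001
  2 = 010
  3 = 011
  4 = 100
  1 = 001
Concatenate: 001 001 010 011 100 001
= 001001010011100001


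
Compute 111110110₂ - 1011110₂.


Align and subtract column by column (LSB to MSB, borrowing when needed):
  111110110
- 001011110
  ---------
  col 0: (0 - 0 borrow-in) - 0 → 0 - 0 = 0, borrow out 0
  col 1: (1 - 0 borrow-in) - 1 → 1 - 1 = 0, borrow out 0
  col 2: (1 - 0 borrow-in) - 1 → 1 - 1 = 0, borrow out 0
  col 3: (0 - 0 borrow-in) - 1 → borrow from next column: (0+2) - 1 = 1, borrow out 1
  col 4: (1 - 1 borrow-in) - 1 → borrow from next column: (0+2) - 1 = 1, borrow out 1
  col 5: (1 - 1 borrow-in) - 0 → 0 - 0 = 0, borrow out 0
  col 6: (1 - 0 borrow-in) - 1 → 1 - 1 = 0, borrow out 0
  col 7: (1 - 0 borrow-in) - 0 → 1 - 0 = 1, borrow out 0
  col 8: (1 - 0 borrow-in) - 0 → 1 - 0 = 1, borrow out 0
Reading bits MSB→LSB: 110011000
Strip leading zeros: 110011000
= 110011000


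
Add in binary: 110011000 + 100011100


Align and add column by column (LSB to MSB, carry propagating):
  0110011000
+ 0100011100
  ----------
  col 0: 0 + 0 + 0 (carry in) = 0 → bit 0, carry out 0
  col 1: 0 + 0 + 0 (carry in) = 0 → bit 0, carry out 0
  col 2: 0 + 1 + 0 (carry in) = 1 → bit 1, carry out 0
  col 3: 1 + 1 + 0 (carry in) = 2 → bit 0, carry out 1
  col 4: 1 + 1 + 1 (carry in) = 3 → bit 1, carry out 1
  col 5: 0 + 0 + 1 (carry in) = 1 → bit 1, carry out 0
  col 6: 0 + 0 + 0 (carry in) = 0 → bit 0, carry out 0
  col 7: 1 + 0 + 0 (carry in) = 1 → bit 1, carry out 0
  col 8: 1 + 1 + 0 (carry in) = 2 → bit 0, carry out 1
  col 9: 0 + 0 + 1 (carry in) = 1 → bit 1, carry out 0
Reading bits MSB→LSB: 1010110100
Strip leading zeros: 1010110100
= 1010110100


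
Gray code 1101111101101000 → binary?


Gray code: 1101111101101000
MSB stays the same: 1
Each subsequent bit = prev_binary XOR current_gray:
  B[1] = 1 XOR 1 = 0
  B[2] = 0 XOR 0 = 0
  B[3] = 0 XOR 1 = 1
  B[4] = 1 XOR 1 = 0
  B[5] = 0 XOR 1 = 1
  B[6] = 1 XOR 1 = 0
  B[7] = 0 XOR 1 = 1
  B[8] = 1 XOR 0 = 1
  B[9] = 1 XOR 1 = 0
  B[10] = 0 XOR 1 = 1
  B[11] = 1 XOR 0 = 1
  B[12] = 1 XOR 1 = 0
  B[13] = 0 XOR 0 = 0
  B[14] = 0 XOR 0 = 0
  B[15] = 0 XOR 0 = 0
= 1001010110110000 (38320 decimal)


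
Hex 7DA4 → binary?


Each hex digit → 4 binary bits:
  7 = 0111
  D = 1101
  A = 1010
  4 = 0100
Concatenate: 0111 1101 1010 0100
= 0111110110100100


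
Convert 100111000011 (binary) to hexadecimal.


Group into 4-bit nibbles: 100111000011
  1001 = 9
  1100 = C
  0011 = 3
= 0x9C3


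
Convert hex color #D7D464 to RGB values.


Hex: #D7D464
R = D7₁₆ = 215
G = D4₁₆ = 212
B = 64₁₆ = 100
= RGB(215, 212, 100)


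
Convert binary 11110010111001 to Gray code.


Binary: 11110010111001
Gray code: G = B XOR (B >> 1)
B >> 1 = 01111001011100
11110010111001 XOR 01111001011100:
  1 XOR 0 = 1
  1 XOR 1 = 0
  1 XOR 1 = 0
  1 XOR 1 = 0
  0 XOR 1 = 1
  0 XOR 0 = 0
  1 XOR 0 = 1
  0 XOR 1 = 1
  1 XOR 0 = 1
  1 XOR 1 = 0
  1 XOR 1 = 0
  0 XOR 1 = 1
  0 XOR 0 = 0
  1 XOR 0 = 1
= 10001011100101


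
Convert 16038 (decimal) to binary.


Divide by 2 repeatedly:
16038 ÷ 2 = 8019 remainder 0
8019 ÷ 2 = 4009 remainder 1
4009 ÷ 2 = 2004 remainder 1
2004 ÷ 2 = 1002 remainder 0
1002 ÷ 2 = 501 remainder 0
501 ÷ 2 = 250 remainder 1
250 ÷ 2 = 125 remainder 0
125 ÷ 2 = 62 remainder 1
62 ÷ 2 = 31 remainder 0
31 ÷ 2 = 15 remainder 1
15 ÷ 2 = 7 remainder 1
7 ÷ 2 = 3 remainder 1
3 ÷ 2 = 1 remainder 1
1 ÷ 2 = 0 remainder 1
Reading remainders bottom-up:
= 11111010100110


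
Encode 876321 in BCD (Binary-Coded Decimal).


Each digit → 4-bit binary:
  8 → 1000
  7 → 0111
  6 → 0110
  3 → 0011
  2 → 0010
  1 → 0001
= 1000 0111 0110 0011 0010 0001


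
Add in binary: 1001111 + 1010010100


Align and add column by column (LSB to MSB, carry propagating):
  00001001111
+ 01010010100
  -----------
  col 0: 1 + 0 + 0 (carry in) = 1 → bit 1, carry out 0
  col 1: 1 + 0 + 0 (carry in) = 1 → bit 1, carry out 0
  col 2: 1 + 1 + 0 (carry in) = 2 → bit 0, carry out 1
  col 3: 1 + 0 + 1 (carry in) = 2 → bit 0, carry out 1
  col 4: 0 + 1 + 1 (carry in) = 2 → bit 0, carry out 1
  col 5: 0 + 0 + 1 (carry in) = 1 → bit 1, carry out 0
  col 6: 1 + 0 + 0 (carry in) = 1 → bit 1, carry out 0
  col 7: 0 + 1 + 0 (carry in) = 1 → bit 1, carry out 0
  col 8: 0 + 0 + 0 (carry in) = 0 → bit 0, carry out 0
  col 9: 0 + 1 + 0 (carry in) = 1 → bit 1, carry out 0
  col 10: 0 + 0 + 0 (carry in) = 0 → bit 0, carry out 0
Reading bits MSB→LSB: 01011100011
Strip leading zeros: 1011100011
= 1011100011


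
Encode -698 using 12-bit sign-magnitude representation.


Sign bit: 1 (negative)
Magnitude: 698 = 01010111010
= 101010111010


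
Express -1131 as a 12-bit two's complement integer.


Original: 010001101011
Step 1 - Invert all bits: 101110010100
Step 2 - Add 1: 101110010100 + 1
= 101110010101 (represents -1131)


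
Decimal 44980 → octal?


Divide by 8 repeatedly:
44980 ÷ 8 = 5622 remainder 4
5622 ÷ 8 = 702 remainder 6
702 ÷ 8 = 87 remainder 6
87 ÷ 8 = 10 remainder 7
10 ÷ 8 = 1 remainder 2
1 ÷ 8 = 0 remainder 1
Reading remainders bottom-up:
= 0o127664


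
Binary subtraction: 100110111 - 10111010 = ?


Align and subtract column by column (LSB to MSB, borrowing when needed):
  100110111
- 010111010
  ---------
  col 0: (1 - 0 borrow-in) - 0 → 1 - 0 = 1, borrow out 0
  col 1: (1 - 0 borrow-in) - 1 → 1 - 1 = 0, borrow out 0
  col 2: (1 - 0 borrow-in) - 0 → 1 - 0 = 1, borrow out 0
  col 3: (0 - 0 borrow-in) - 1 → borrow from next column: (0+2) - 1 = 1, borrow out 1
  col 4: (1 - 1 borrow-in) - 1 → borrow from next column: (0+2) - 1 = 1, borrow out 1
  col 5: (1 - 1 borrow-in) - 1 → borrow from next column: (0+2) - 1 = 1, borrow out 1
  col 6: (0 - 1 borrow-in) - 0 → borrow from next column: (-1+2) - 0 = 1, borrow out 1
  col 7: (0 - 1 borrow-in) - 1 → borrow from next column: (-1+2) - 1 = 0, borrow out 1
  col 8: (1 - 1 borrow-in) - 0 → 0 - 0 = 0, borrow out 0
Reading bits MSB→LSB: 001111101
Strip leading zeros: 1111101
= 1111101


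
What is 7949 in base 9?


Divide by 9 repeatedly:
7949 ÷ 9 = 883 remainder 2
883 ÷ 9 = 98 remainder 1
98 ÷ 9 = 10 remainder 8
10 ÷ 9 = 1 remainder 1
1 ÷ 9 = 0 remainder 1
Reading remainders bottom-up:
= 11812


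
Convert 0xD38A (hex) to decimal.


Positional values:
Position 0: A × 16^0 = 10 × 1 = 10
Position 1: 8 × 16^1 = 8 × 16 = 128
Position 2: 3 × 16^2 = 3 × 256 = 768
Position 3: D × 16^3 = 13 × 4096 = 53248
Sum = 10 + 128 + 768 + 53248
= 54154


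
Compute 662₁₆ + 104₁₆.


Align and add column by column (LSB to MSB, each column mod 16 with carry):
  0662
+ 0104
  ----
  col 0: 2(2) + 4(4) + 0 (carry in) = 6 → 6(6), carry out 0
  col 1: 6(6) + 0(0) + 0 (carry in) = 6 → 6(6), carry out 0
  col 2: 6(6) + 1(1) + 0 (carry in) = 7 → 7(7), carry out 0
  col 3: 0(0) + 0(0) + 0 (carry in) = 0 → 0(0), carry out 0
Reading digits MSB→LSB: 0766
Strip leading zeros: 766
= 0x766


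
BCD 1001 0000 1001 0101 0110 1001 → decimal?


Each 4-bit group → digit:
  1001 → 9
  0000 → 0
  1001 → 9
  0101 → 5
  0110 → 6
  1001 → 9
= 909569


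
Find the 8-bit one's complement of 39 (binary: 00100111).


Original: 00100111
Invert all bits:
  bit 0: 0 → 1
  bit 1: 0 → 1
  bit 2: 1 → 0
  bit 3: 0 → 1
  bit 4: 0 → 1
  bit 5: 1 → 0
  bit 6: 1 → 0
  bit 7: 1 → 0
= 11011000


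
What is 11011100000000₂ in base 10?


Positional values:
Bit 8: 1 × 2^8 = 256
Bit 9: 1 × 2^9 = 512
Bit 10: 1 × 2^10 = 1024
Bit 12: 1 × 2^12 = 4096
Bit 13: 1 × 2^13 = 8192
Sum = 256 + 512 + 1024 + 4096 + 8192
= 14080


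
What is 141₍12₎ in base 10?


Positional values (base 12):
  1 × 12^0 = 1 × 1 = 1
  4 × 12^1 = 4 × 12 = 48
  1 × 12^2 = 1 × 144 = 144
Sum = 1 + 48 + 144
= 193


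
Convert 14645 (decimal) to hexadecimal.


Divide by 16 repeatedly:
14645 ÷ 16 = 915 remainder 5 (5)
915 ÷ 16 = 57 remainder 3 (3)
57 ÷ 16 = 3 remainder 9 (9)
3 ÷ 16 = 0 remainder 3 (3)
Reading remainders bottom-up:
= 0x3935


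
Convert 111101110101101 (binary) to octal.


Group into 3-bit groups: 111101110101101
  111 = 7
  101 = 5
  110 = 6
  101 = 5
  101 = 5
= 0o75655


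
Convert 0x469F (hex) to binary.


Each hex digit → 4 binary bits:
  4 = 0100
  6 = 0110
  9 = 1001
  F = 1111
Concatenate: 0100 0110 1001 1111
= 0100011010011111


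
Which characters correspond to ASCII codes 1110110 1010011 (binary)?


Codes (binary): 1110110 1010011
Per-code ASCII lookup:
  1110110 = 118  (range 97-122: lowercase, 118 - 97 = 21) → 'v'
  1010011 = 83  (range 65-90: uppercase, 83 - 65 = 18) → 'S'
= 'vS'


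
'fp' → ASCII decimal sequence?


String: 'fp'  (2 characters)
Per-character ASCII lookup:
  'f': lowercase starts at 97: 'f' = 97 + 5 = 102
  'p': lowercase starts at 97: 'p' = 97 + 15 = 112
= 102 112


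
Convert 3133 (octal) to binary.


Each octal digit → 3 binary bits:
  3 = 011
  1 = 001
  3 = 011
  3 = 011
Concatenate: 011 001 011 011
= 011001011011


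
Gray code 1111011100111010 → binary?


Gray code: 1111011100111010
MSB stays the same: 1
Each subsequent bit = prev_binary XOR current_gray:
  B[1] = 1 XOR 1 = 0
  B[2] = 0 XOR 1 = 1
  B[3] = 1 XOR 1 = 0
  B[4] = 0 XOR 0 = 0
  B[5] = 0 XOR 1 = 1
  B[6] = 1 XOR 1 = 0
  B[7] = 0 XOR 1 = 1
  B[8] = 1 XOR 0 = 1
  B[9] = 1 XOR 0 = 1
  B[10] = 1 XOR 1 = 0
  B[11] = 0 XOR 1 = 1
  B[12] = 1 XOR 1 = 0
  B[13] = 0 XOR 0 = 0
  B[14] = 0 XOR 1 = 1
  B[15] = 1 XOR 0 = 1
= 1010010111010011 (42451 decimal)


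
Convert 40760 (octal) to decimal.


Positional values:
Position 0: 0 × 8^0 = 0
Position 1: 6 × 8^1 = 48
Position 2: 7 × 8^2 = 448
Position 3: 0 × 8^3 = 0
Position 4: 4 × 8^4 = 16384
Sum = 0 + 48 + 448 + 0 + 16384
= 16880


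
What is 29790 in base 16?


Divide by 16 repeatedly:
29790 ÷ 16 = 1861 remainder 14 (E)
1861 ÷ 16 = 116 remainder 5 (5)
116 ÷ 16 = 7 remainder 4 (4)
7 ÷ 16 = 0 remainder 7 (7)
Reading remainders bottom-up:
= 0x745E


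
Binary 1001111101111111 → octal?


Group into 3-bit groups: 001001111101111111
  001 = 1
  001 = 1
  111 = 7
  101 = 5
  111 = 7
  111 = 7
= 0o117577


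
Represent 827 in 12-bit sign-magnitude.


Sign bit: 0 (positive)
Magnitude: 827 = 01100111011
= 001100111011


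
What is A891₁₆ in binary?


Each hex digit → 4 binary bits:
  A = 1010
  8 = 1000
  9 = 1001
  1 = 0001
Concatenate: 1010 1000 1001 0001
= 1010100010010001


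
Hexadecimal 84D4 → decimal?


Positional values:
Position 0: 4 × 16^0 = 4 × 1 = 4
Position 1: D × 16^1 = 13 × 16 = 208
Position 2: 4 × 16^2 = 4 × 256 = 1024
Position 3: 8 × 16^3 = 8 × 4096 = 32768
Sum = 4 + 208 + 1024 + 32768
= 34004


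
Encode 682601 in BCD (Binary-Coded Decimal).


Each digit → 4-bit binary:
  6 → 0110
  8 → 1000
  2 → 0010
  6 → 0110
  0 → 0000
  1 → 0001
= 0110 1000 0010 0110 0000 0001


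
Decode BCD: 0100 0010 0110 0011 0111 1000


Each 4-bit group → digit:
  0100 → 4
  0010 → 2
  0110 → 6
  0011 → 3
  0111 → 7
  1000 → 8
= 426378


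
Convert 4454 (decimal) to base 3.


Divide by 3 repeatedly:
4454 ÷ 3 = 1484 remainder 2
1484 ÷ 3 = 494 remainder 2
494 ÷ 3 = 164 remainder 2
164 ÷ 3 = 54 remainder 2
54 ÷ 3 = 18 remainder 0
18 ÷ 3 = 6 remainder 0
6 ÷ 3 = 2 remainder 0
2 ÷ 3 = 0 remainder 2
Reading remainders bottom-up:
= 20002222


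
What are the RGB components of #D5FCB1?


Hex: #D5FCB1
R = D5₁₆ = 213
G = FC₁₆ = 252
B = B1₁₆ = 177
= RGB(213, 252, 177)


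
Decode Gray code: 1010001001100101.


Gray code: 1010001001100101
MSB stays the same: 1
Each subsequent bit = prev_binary XOR current_gray:
  B[1] = 1 XOR 0 = 1
  B[2] = 1 XOR 1 = 0
  B[3] = 0 XOR 0 = 0
  B[4] = 0 XOR 0 = 0
  B[5] = 0 XOR 0 = 0
  B[6] = 0 XOR 1 = 1
  B[7] = 1 XOR 0 = 1
  B[8] = 1 XOR 0 = 1
  B[9] = 1 XOR 1 = 0
  B[10] = 0 XOR 1 = 1
  B[11] = 1 XOR 0 = 1
  B[12] = 1 XOR 0 = 1
  B[13] = 1 XOR 1 = 0
  B[14] = 0 XOR 0 = 0
  B[15] = 0 XOR 1 = 1
= 1100001110111001 (50105 decimal)


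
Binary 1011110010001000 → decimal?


Positional values:
Bit 3: 1 × 2^3 = 8
Bit 7: 1 × 2^7 = 128
Bit 10: 1 × 2^10 = 1024
Bit 11: 1 × 2^11 = 2048
Bit 12: 1 × 2^12 = 4096
Bit 13: 1 × 2^13 = 8192
Bit 15: 1 × 2^15 = 32768
Sum = 8 + 128 + 1024 + 2048 + 4096 + 8192 + 32768
= 48264


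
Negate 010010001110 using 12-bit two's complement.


Original: 010010001110
Step 1 - Invert all bits: 101101110001
Step 2 - Add 1: 101101110001 + 1
= 101101110010 (represents -1166)


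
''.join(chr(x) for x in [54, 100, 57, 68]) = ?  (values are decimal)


Codes (decimal): 54 100 57 68
Per-code ASCII lookup:
  54  (range 48-57: digits, 54 - 48 = 6) → '6'
  100  (range 97-122: lowercase, 100 - 97 = 3) → 'd'
  57  (range 48-57: digits, 57 - 48 = 9) → '9'
  68  (range 65-90: uppercase, 68 - 65 = 3) → 'D'
= '6d9D'


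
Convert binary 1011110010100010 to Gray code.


Binary: 1011110010100010
Gray code: G = B XOR (B >> 1)
B >> 1 = 0101111001010001
1011110010100010 XOR 0101111001010001:
  1 XOR 0 = 1
  0 XOR 1 = 1
  1 XOR 0 = 1
  1 XOR 1 = 0
  1 XOR 1 = 0
  1 XOR 1 = 0
  0 XOR 1 = 1
  0 XOR 0 = 0
  1 XOR 0 = 1
  0 XOR 1 = 1
  1 XOR 0 = 1
  0 XOR 1 = 1
  0 XOR 0 = 0
  0 XOR 0 = 0
  1 XOR 0 = 1
  0 XOR 1 = 1
= 1110001011110011


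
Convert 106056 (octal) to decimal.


Positional values:
Position 0: 6 × 8^0 = 6
Position 1: 5 × 8^1 = 40
Position 2: 0 × 8^2 = 0
Position 3: 6 × 8^3 = 3072
Position 4: 0 × 8^4 = 0
Position 5: 1 × 8^5 = 32768
Sum = 6 + 40 + 0 + 3072 + 0 + 32768
= 35886


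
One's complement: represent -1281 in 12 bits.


Original: 010100000001
Invert all bits:
  bit 0: 0 → 1
  bit 1: 1 → 0
  bit 2: 0 → 1
  bit 3: 1 → 0
  bit 4: 0 → 1
  bit 5: 0 → 1
  bit 6: 0 → 1
  bit 7: 0 → 1
  bit 8: 0 → 1
  bit 9: 0 → 1
  bit 10: 0 → 1
  bit 11: 1 → 0
= 101011111110


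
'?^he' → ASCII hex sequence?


String: '?^he'  (4 characters)
Per-character ASCII lookup:
  '?': special character: '?' = 63 → 0x3F
  '^': special character: '^' = 94 → 0x5E
  'h': lowercase starts at 97: 'h' = 97 + 7 = 104 → 0x68
  'e': lowercase starts at 97: 'e' = 97 + 4 = 101 → 0x65
= 0x3F 0x5E 0x68 0x65


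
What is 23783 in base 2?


Divide by 2 repeatedly:
23783 ÷ 2 = 11891 remainder 1
11891 ÷ 2 = 5945 remainder 1
5945 ÷ 2 = 2972 remainder 1
2972 ÷ 2 = 1486 remainder 0
1486 ÷ 2 = 743 remainder 0
743 ÷ 2 = 371 remainder 1
371 ÷ 2 = 185 remainder 1
185 ÷ 2 = 92 remainder 1
92 ÷ 2 = 46 remainder 0
46 ÷ 2 = 23 remainder 0
23 ÷ 2 = 11 remainder 1
11 ÷ 2 = 5 remainder 1
5 ÷ 2 = 2 remainder 1
2 ÷ 2 = 1 remainder 0
1 ÷ 2 = 0 remainder 1
Reading remainders bottom-up:
= 101110011100111


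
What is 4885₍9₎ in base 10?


Positional values (base 9):
  5 × 9^0 = 5 × 1 = 5
  8 × 9^1 = 8 × 9 = 72
  8 × 9^2 = 8 × 81 = 648
  4 × 9^3 = 4 × 729 = 2916
Sum = 5 + 72 + 648 + 2916
= 3641


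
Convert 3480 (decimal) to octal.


Divide by 8 repeatedly:
3480 ÷ 8 = 435 remainder 0
435 ÷ 8 = 54 remainder 3
54 ÷ 8 = 6 remainder 6
6 ÷ 8 = 0 remainder 6
Reading remainders bottom-up:
= 0o6630


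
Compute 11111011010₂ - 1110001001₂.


Align and subtract column by column (LSB to MSB, borrowing when needed):
  11111011010
- 01110001001
  -----------
  col 0: (0 - 0 borrow-in) - 1 → borrow from next column: (0+2) - 1 = 1, borrow out 1
  col 1: (1 - 1 borrow-in) - 0 → 0 - 0 = 0, borrow out 0
  col 2: (0 - 0 borrow-in) - 0 → 0 - 0 = 0, borrow out 0
  col 3: (1 - 0 borrow-in) - 1 → 1 - 1 = 0, borrow out 0
  col 4: (1 - 0 borrow-in) - 0 → 1 - 0 = 1, borrow out 0
  col 5: (0 - 0 borrow-in) - 0 → 0 - 0 = 0, borrow out 0
  col 6: (1 - 0 borrow-in) - 0 → 1 - 0 = 1, borrow out 0
  col 7: (1 - 0 borrow-in) - 1 → 1 - 1 = 0, borrow out 0
  col 8: (1 - 0 borrow-in) - 1 → 1 - 1 = 0, borrow out 0
  col 9: (1 - 0 borrow-in) - 1 → 1 - 1 = 0, borrow out 0
  col 10: (1 - 0 borrow-in) - 0 → 1 - 0 = 1, borrow out 0
Reading bits MSB→LSB: 10001010001
Strip leading zeros: 10001010001
= 10001010001


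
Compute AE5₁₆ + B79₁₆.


Align and add column by column (LSB to MSB, each column mod 16 with carry):
  0AE5
+ 0B79
  ----
  col 0: 5(5) + 9(9) + 0 (carry in) = 14 → E(14), carry out 0
  col 1: E(14) + 7(7) + 0 (carry in) = 21 → 5(5), carry out 1
  col 2: A(10) + B(11) + 1 (carry in) = 22 → 6(6), carry out 1
  col 3: 0(0) + 0(0) + 1 (carry in) = 1 → 1(1), carry out 0
Reading digits MSB→LSB: 165E
Strip leading zeros: 165E
= 0x165E


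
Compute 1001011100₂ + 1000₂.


Align and add column by column (LSB to MSB, carry propagating):
  01001011100
+ 00000001000
  -----------
  col 0: 0 + 0 + 0 (carry in) = 0 → bit 0, carry out 0
  col 1: 0 + 0 + 0 (carry in) = 0 → bit 0, carry out 0
  col 2: 1 + 0 + 0 (carry in) = 1 → bit 1, carry out 0
  col 3: 1 + 1 + 0 (carry in) = 2 → bit 0, carry out 1
  col 4: 1 + 0 + 1 (carry in) = 2 → bit 0, carry out 1
  col 5: 0 + 0 + 1 (carry in) = 1 → bit 1, carry out 0
  col 6: 1 + 0 + 0 (carry in) = 1 → bit 1, carry out 0
  col 7: 0 + 0 + 0 (carry in) = 0 → bit 0, carry out 0
  col 8: 0 + 0 + 0 (carry in) = 0 → bit 0, carry out 0
  col 9: 1 + 0 + 0 (carry in) = 1 → bit 1, carry out 0
  col 10: 0 + 0 + 0 (carry in) = 0 → bit 0, carry out 0
Reading bits MSB→LSB: 01001100100
Strip leading zeros: 1001100100
= 1001100100


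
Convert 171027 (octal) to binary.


Each octal digit → 3 binary bits:
  1 = 001
  7 = 111
  1 = 001
  0 = 000
  2 = 010
  7 = 111
Concatenate: 001 111 001 000 010 111
= 001111001000010111


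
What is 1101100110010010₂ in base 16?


Group into 4-bit nibbles: 1101100110010010
  1101 = D
  1001 = 9
  1001 = 9
  0010 = 2
= 0xD992


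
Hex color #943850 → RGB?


Hex: #943850
R = 94₁₆ = 148
G = 38₁₆ = 56
B = 50₁₆ = 80
= RGB(148, 56, 80)


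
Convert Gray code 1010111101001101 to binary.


Gray code: 1010111101001101
MSB stays the same: 1
Each subsequent bit = prev_binary XOR current_gray:
  B[1] = 1 XOR 0 = 1
  B[2] = 1 XOR 1 = 0
  B[3] = 0 XOR 0 = 0
  B[4] = 0 XOR 1 = 1
  B[5] = 1 XOR 1 = 0
  B[6] = 0 XOR 1 = 1
  B[7] = 1 XOR 1 = 0
  B[8] = 0 XOR 0 = 0
  B[9] = 0 XOR 1 = 1
  B[10] = 1 XOR 0 = 1
  B[11] = 1 XOR 0 = 1
  B[12] = 1 XOR 1 = 0
  B[13] = 0 XOR 1 = 1
  B[14] = 1 XOR 0 = 1
  B[15] = 1 XOR 1 = 0
= 1100101001110110 (51830 decimal)


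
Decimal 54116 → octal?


Divide by 8 repeatedly:
54116 ÷ 8 = 6764 remainder 4
6764 ÷ 8 = 845 remainder 4
845 ÷ 8 = 105 remainder 5
105 ÷ 8 = 13 remainder 1
13 ÷ 8 = 1 remainder 5
1 ÷ 8 = 0 remainder 1
Reading remainders bottom-up:
= 0o151544


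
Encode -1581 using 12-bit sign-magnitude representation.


Sign bit: 1 (negative)
Magnitude: 1581 = 11000101101
= 111000101101


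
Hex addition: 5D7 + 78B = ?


Align and add column by column (LSB to MSB, each column mod 16 with carry):
  05D7
+ 078B
  ----
  col 0: 7(7) + B(11) + 0 (carry in) = 18 → 2(2), carry out 1
  col 1: D(13) + 8(8) + 1 (carry in) = 22 → 6(6), carry out 1
  col 2: 5(5) + 7(7) + 1 (carry in) = 13 → D(13), carry out 0
  col 3: 0(0) + 0(0) + 0 (carry in) = 0 → 0(0), carry out 0
Reading digits MSB→LSB: 0D62
Strip leading zeros: D62
= 0xD62


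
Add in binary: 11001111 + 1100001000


Align and add column by column (LSB to MSB, carry propagating):
  00011001111
+ 01100001000
  -----------
  col 0: 1 + 0 + 0 (carry in) = 1 → bit 1, carry out 0
  col 1: 1 + 0 + 0 (carry in) = 1 → bit 1, carry out 0
  col 2: 1 + 0 + 0 (carry in) = 1 → bit 1, carry out 0
  col 3: 1 + 1 + 0 (carry in) = 2 → bit 0, carry out 1
  col 4: 0 + 0 + 1 (carry in) = 1 → bit 1, carry out 0
  col 5: 0 + 0 + 0 (carry in) = 0 → bit 0, carry out 0
  col 6: 1 + 0 + 0 (carry in) = 1 → bit 1, carry out 0
  col 7: 1 + 0 + 0 (carry in) = 1 → bit 1, carry out 0
  col 8: 0 + 1 + 0 (carry in) = 1 → bit 1, carry out 0
  col 9: 0 + 1 + 0 (carry in) = 1 → bit 1, carry out 0
  col 10: 0 + 0 + 0 (carry in) = 0 → bit 0, carry out 0
Reading bits MSB→LSB: 01111010111
Strip leading zeros: 1111010111
= 1111010111


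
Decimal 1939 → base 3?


Divide by 3 repeatedly:
1939 ÷ 3 = 646 remainder 1
646 ÷ 3 = 215 remainder 1
215 ÷ 3 = 71 remainder 2
71 ÷ 3 = 23 remainder 2
23 ÷ 3 = 7 remainder 2
7 ÷ 3 = 2 remainder 1
2 ÷ 3 = 0 remainder 2
Reading remainders bottom-up:
= 2122211


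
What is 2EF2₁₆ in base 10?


Positional values:
Position 0: 2 × 16^0 = 2 × 1 = 2
Position 1: F × 16^1 = 15 × 16 = 240
Position 2: E × 16^2 = 14 × 256 = 3584
Position 3: 2 × 16^3 = 2 × 4096 = 8192
Sum = 2 + 240 + 3584 + 8192
= 12018


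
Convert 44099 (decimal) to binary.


Divide by 2 repeatedly:
44099 ÷ 2 = 22049 remainder 1
22049 ÷ 2 = 11024 remainder 1
11024 ÷ 2 = 5512 remainder 0
5512 ÷ 2 = 2756 remainder 0
2756 ÷ 2 = 1378 remainder 0
1378 ÷ 2 = 689 remainder 0
689 ÷ 2 = 344 remainder 1
344 ÷ 2 = 172 remainder 0
172 ÷ 2 = 86 remainder 0
86 ÷ 2 = 43 remainder 0
43 ÷ 2 = 21 remainder 1
21 ÷ 2 = 10 remainder 1
10 ÷ 2 = 5 remainder 0
5 ÷ 2 = 2 remainder 1
2 ÷ 2 = 1 remainder 0
1 ÷ 2 = 0 remainder 1
Reading remainders bottom-up:
= 1010110001000011


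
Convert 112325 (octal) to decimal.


Positional values:
Position 0: 5 × 8^0 = 5
Position 1: 2 × 8^1 = 16
Position 2: 3 × 8^2 = 192
Position 3: 2 × 8^3 = 1024
Position 4: 1 × 8^4 = 4096
Position 5: 1 × 8^5 = 32768
Sum = 5 + 16 + 192 + 1024 + 4096 + 32768
= 38101
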